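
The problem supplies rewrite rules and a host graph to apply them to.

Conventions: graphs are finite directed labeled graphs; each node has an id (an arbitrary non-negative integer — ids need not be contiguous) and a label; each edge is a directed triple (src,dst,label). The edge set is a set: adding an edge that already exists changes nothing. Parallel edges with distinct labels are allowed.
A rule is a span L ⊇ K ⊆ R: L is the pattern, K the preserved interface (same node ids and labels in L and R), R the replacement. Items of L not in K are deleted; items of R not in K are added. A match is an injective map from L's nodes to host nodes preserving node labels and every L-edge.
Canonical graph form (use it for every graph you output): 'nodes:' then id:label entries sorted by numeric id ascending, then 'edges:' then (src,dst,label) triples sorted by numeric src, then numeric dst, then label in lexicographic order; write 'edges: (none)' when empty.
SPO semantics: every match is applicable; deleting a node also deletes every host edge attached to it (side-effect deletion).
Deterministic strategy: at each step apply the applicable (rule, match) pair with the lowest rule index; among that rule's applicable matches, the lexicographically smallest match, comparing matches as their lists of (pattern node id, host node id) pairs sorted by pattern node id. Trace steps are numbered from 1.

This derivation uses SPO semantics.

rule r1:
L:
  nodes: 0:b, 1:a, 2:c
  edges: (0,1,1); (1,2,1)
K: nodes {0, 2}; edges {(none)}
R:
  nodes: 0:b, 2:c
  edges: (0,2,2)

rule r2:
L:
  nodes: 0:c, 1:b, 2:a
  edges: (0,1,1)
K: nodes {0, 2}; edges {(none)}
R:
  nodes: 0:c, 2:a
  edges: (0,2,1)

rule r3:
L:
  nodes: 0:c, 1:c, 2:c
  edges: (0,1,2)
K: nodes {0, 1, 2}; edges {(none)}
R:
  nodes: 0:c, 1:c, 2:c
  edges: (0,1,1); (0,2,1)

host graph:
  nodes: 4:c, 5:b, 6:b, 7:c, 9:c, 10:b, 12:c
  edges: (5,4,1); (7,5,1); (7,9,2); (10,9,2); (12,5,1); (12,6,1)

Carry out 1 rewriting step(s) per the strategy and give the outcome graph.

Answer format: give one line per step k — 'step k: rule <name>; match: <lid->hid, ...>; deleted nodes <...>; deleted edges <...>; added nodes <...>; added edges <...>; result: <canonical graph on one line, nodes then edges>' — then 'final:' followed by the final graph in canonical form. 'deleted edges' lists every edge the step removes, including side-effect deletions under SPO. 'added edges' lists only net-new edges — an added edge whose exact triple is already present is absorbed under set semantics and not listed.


step 1: rule r3; match: 0->7, 1->9, 2->4; deleted nodes (none); deleted edges (7,9,2); added nodes (none); added edges (7,4,1); (7,9,1); result: nodes: 4:c, 5:b, 6:b, 7:c, 9:c, 10:b, 12:c edges: (5,4,1); (7,4,1); (7,5,1); (7,9,1); (10,9,2); (12,5,1); (12,6,1)
final:
nodes: 4:c, 5:b, 6:b, 7:c, 9:c, 10:b, 12:c
edges: (5,4,1); (7,4,1); (7,5,1); (7,9,1); (10,9,2); (12,5,1); (12,6,1)


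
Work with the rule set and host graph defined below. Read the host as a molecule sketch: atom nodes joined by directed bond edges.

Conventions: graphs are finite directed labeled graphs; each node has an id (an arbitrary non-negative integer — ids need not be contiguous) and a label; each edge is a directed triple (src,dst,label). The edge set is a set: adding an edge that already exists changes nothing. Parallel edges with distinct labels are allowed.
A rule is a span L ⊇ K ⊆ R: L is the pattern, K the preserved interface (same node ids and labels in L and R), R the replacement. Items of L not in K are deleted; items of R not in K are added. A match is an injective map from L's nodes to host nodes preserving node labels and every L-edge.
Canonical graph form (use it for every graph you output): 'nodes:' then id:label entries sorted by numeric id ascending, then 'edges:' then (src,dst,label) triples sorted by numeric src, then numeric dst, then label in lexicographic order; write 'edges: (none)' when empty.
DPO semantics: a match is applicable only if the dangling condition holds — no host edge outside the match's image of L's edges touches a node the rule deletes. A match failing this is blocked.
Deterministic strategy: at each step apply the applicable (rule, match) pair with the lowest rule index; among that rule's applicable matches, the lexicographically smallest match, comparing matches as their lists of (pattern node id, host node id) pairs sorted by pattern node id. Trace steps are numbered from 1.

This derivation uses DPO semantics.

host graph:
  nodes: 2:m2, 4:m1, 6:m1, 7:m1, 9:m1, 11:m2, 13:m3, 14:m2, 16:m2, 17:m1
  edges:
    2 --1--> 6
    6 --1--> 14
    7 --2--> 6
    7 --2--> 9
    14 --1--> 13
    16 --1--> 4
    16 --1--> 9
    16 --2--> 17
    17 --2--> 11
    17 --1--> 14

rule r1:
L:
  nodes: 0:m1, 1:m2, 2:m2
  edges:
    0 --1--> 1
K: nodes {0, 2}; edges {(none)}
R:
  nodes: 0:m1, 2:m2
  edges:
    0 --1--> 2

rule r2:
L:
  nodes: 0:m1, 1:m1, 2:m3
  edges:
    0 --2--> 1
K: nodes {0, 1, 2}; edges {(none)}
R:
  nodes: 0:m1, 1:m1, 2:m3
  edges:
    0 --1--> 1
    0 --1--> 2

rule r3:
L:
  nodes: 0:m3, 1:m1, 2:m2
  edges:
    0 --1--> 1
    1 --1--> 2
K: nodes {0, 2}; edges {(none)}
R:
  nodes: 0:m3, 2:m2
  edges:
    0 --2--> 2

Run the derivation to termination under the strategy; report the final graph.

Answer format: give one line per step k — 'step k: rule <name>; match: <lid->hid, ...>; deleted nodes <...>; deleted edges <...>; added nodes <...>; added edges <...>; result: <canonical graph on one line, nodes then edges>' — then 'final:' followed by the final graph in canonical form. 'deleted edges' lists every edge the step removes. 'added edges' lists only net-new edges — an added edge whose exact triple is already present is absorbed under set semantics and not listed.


step 1: rule r2; match: 0->7, 1->6, 2->13; deleted nodes (none); deleted edges (7,6,2); added nodes (none); added edges (7,6,1); (7,13,1); result: nodes: 2:m2, 4:m1, 6:m1, 7:m1, 9:m1, 11:m2, 13:m3, 14:m2, 16:m2, 17:m1 edges: (2,6,1); (6,14,1); (7,6,1); (7,9,2); (7,13,1); (14,13,1); (16,4,1); (16,9,1); (16,17,2); (17,11,2); (17,14,1)
step 2: rule r2; match: 0->7, 1->9, 2->13; deleted nodes (none); deleted edges (7,9,2); added nodes (none); added edges (7,9,1); result: nodes: 2:m2, 4:m1, 6:m1, 7:m1, 9:m1, 11:m2, 13:m3, 14:m2, 16:m2, 17:m1 edges: (2,6,1); (6,14,1); (7,6,1); (7,9,1); (7,13,1); (14,13,1); (16,4,1); (16,9,1); (16,17,2); (17,11,2); (17,14,1)
final:
nodes: 2:m2, 4:m1, 6:m1, 7:m1, 9:m1, 11:m2, 13:m3, 14:m2, 16:m2, 17:m1
edges: (2,6,1); (6,14,1); (7,6,1); (7,9,1); (7,13,1); (14,13,1); (16,4,1); (16,9,1); (16,17,2); (17,11,2); (17,14,1)


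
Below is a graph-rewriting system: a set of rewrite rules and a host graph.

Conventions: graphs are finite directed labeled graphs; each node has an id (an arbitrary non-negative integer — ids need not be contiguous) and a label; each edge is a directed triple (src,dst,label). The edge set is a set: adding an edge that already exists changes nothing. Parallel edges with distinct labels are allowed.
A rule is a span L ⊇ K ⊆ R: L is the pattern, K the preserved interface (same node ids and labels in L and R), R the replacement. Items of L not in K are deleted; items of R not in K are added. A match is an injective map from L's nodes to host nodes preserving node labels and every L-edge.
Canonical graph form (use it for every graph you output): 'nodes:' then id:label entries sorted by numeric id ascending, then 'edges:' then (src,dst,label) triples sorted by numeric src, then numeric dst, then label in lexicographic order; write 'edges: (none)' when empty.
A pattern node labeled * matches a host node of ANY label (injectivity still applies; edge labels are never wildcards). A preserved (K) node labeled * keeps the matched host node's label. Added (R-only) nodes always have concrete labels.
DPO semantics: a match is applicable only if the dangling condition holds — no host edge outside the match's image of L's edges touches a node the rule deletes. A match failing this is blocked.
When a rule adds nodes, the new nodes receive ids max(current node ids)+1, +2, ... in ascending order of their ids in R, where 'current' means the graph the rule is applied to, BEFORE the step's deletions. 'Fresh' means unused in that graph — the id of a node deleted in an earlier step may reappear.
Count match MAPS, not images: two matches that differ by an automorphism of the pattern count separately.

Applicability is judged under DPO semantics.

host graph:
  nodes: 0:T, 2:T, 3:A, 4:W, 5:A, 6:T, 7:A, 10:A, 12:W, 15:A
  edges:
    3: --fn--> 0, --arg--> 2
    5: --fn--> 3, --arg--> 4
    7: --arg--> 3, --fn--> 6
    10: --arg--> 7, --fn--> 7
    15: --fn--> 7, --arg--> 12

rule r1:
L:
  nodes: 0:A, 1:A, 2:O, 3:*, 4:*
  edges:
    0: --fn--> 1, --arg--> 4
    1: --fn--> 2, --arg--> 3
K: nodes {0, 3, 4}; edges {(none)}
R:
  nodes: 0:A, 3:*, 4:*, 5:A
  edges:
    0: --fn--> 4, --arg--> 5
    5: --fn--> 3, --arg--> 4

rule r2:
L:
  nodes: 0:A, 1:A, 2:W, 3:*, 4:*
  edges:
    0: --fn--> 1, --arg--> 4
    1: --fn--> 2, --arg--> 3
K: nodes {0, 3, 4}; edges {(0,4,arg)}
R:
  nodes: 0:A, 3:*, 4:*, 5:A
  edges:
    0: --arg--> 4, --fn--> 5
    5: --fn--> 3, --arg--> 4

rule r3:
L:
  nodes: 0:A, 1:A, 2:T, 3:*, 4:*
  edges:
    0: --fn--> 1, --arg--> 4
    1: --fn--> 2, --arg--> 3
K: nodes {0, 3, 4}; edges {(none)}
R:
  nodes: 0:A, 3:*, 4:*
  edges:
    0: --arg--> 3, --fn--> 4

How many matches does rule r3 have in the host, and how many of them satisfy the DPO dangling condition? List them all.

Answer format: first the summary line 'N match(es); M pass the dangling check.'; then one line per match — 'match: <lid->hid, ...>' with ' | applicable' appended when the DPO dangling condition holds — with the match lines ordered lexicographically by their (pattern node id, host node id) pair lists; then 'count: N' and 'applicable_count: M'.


2 match(es); 0 pass the dangling check.
match: 0->5, 1->3, 2->0, 3->2, 4->4
match: 0->15, 1->7, 2->6, 3->3, 4->12
count: 2
applicable_count: 0


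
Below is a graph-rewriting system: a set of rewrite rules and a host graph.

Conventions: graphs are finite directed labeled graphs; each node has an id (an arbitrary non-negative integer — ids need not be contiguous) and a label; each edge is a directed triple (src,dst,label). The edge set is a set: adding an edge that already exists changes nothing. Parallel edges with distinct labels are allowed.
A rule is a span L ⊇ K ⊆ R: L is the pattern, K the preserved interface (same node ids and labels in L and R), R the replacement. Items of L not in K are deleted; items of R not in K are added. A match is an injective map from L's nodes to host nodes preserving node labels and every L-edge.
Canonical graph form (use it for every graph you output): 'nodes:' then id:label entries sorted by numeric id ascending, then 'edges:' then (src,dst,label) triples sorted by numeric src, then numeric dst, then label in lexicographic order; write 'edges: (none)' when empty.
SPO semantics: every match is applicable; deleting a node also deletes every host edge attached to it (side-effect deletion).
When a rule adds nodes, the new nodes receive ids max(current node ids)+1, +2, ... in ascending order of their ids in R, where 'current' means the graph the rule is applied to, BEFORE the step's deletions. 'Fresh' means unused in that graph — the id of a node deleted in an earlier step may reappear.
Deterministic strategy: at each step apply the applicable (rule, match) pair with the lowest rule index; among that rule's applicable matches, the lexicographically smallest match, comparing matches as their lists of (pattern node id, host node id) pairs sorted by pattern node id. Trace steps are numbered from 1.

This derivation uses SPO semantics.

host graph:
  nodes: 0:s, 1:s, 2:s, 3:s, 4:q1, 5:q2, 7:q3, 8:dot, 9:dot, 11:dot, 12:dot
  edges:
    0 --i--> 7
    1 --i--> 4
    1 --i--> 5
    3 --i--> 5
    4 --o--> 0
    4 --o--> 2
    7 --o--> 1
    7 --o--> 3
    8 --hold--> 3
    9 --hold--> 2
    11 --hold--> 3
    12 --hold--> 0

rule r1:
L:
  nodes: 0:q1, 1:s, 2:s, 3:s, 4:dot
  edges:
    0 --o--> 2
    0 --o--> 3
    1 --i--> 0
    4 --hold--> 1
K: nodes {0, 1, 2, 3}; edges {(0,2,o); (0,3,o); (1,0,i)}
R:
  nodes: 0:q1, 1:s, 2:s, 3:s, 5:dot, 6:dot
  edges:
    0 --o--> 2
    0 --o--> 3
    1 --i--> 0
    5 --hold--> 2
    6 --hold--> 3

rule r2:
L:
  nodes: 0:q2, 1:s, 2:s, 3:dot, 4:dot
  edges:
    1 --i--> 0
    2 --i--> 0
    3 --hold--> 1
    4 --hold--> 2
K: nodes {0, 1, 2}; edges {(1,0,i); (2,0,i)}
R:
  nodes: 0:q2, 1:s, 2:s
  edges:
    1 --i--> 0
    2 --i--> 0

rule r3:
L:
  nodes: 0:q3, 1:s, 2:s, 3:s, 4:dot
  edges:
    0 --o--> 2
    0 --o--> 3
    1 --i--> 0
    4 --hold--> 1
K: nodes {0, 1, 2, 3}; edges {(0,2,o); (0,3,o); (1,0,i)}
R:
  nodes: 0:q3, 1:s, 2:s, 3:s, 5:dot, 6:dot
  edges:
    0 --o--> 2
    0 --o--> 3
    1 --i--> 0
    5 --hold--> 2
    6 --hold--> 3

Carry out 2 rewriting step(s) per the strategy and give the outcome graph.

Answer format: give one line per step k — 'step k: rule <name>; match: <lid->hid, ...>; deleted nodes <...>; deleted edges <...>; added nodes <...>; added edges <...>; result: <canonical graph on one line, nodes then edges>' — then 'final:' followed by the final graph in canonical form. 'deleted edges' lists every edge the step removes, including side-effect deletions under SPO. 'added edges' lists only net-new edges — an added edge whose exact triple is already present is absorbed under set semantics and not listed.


step 1: rule r3; match: 0->7, 1->0, 2->1, 3->3, 4->12; deleted nodes 12; deleted edges (12,0,hold); added nodes 13, 14; added edges (13,1,hold); (14,3,hold); result: nodes: 0:s, 1:s, 2:s, 3:s, 4:q1, 5:q2, 7:q3, 8:dot, 9:dot, 11:dot, 13:dot, 14:dot edges: (0,7,i); (1,4,i); (1,5,i); (3,5,i); (4,0,o); (4,2,o); (7,1,o); (7,3,o); (8,3,hold); (9,2,hold); (11,3,hold); (13,1,hold); (14,3,hold)
step 2: rule r1; match: 0->4, 1->1, 2->0, 3->2, 4->13; deleted nodes 13; deleted edges (13,1,hold); added nodes 15, 16; added edges (15,0,hold); (16,2,hold); result: nodes: 0:s, 1:s, 2:s, 3:s, 4:q1, 5:q2, 7:q3, 8:dot, 9:dot, 11:dot, 14:dot, 15:dot, 16:dot edges: (0,7,i); (1,4,i); (1,5,i); (3,5,i); (4,0,o); (4,2,o); (7,1,o); (7,3,o); (8,3,hold); (9,2,hold); (11,3,hold); (14,3,hold); (15,0,hold); (16,2,hold)
final:
nodes: 0:s, 1:s, 2:s, 3:s, 4:q1, 5:q2, 7:q3, 8:dot, 9:dot, 11:dot, 14:dot, 15:dot, 16:dot
edges: (0,7,i); (1,4,i); (1,5,i); (3,5,i); (4,0,o); (4,2,o); (7,1,o); (7,3,o); (8,3,hold); (9,2,hold); (11,3,hold); (14,3,hold); (15,0,hold); (16,2,hold)


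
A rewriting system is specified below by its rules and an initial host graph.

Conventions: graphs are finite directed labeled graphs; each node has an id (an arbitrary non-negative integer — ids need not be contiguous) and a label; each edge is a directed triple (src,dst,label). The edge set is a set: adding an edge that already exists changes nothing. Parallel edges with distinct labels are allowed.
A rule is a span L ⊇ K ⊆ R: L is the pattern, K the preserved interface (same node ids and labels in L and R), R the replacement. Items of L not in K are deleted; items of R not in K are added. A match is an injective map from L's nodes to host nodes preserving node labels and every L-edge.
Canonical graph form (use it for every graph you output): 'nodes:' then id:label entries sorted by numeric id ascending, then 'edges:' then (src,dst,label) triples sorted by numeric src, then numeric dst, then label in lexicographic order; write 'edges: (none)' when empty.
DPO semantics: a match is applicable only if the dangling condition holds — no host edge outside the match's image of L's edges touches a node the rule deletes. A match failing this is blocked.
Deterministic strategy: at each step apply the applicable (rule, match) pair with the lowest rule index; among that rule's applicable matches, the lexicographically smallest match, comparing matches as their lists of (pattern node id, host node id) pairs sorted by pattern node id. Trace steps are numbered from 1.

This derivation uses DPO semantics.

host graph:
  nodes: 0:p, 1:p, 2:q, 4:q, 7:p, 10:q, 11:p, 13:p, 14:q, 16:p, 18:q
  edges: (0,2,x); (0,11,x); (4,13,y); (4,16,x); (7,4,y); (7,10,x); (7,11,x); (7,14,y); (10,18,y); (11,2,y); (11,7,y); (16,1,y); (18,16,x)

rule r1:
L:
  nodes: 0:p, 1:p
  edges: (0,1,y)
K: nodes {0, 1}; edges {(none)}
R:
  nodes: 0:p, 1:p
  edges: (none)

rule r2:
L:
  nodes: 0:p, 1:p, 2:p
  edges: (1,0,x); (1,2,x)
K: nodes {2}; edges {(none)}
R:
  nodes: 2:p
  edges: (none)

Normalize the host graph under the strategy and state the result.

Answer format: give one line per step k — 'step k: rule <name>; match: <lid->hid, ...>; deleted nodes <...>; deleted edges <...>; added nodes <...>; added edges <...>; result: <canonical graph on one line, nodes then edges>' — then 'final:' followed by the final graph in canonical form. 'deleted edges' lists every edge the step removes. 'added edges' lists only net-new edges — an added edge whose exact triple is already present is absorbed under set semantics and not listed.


step 1: rule r1; match: 0->11, 1->7; deleted nodes (none); deleted edges (11,7,y); added nodes (none); added edges (none); result: nodes: 0:p, 1:p, 2:q, 4:q, 7:p, 10:q, 11:p, 13:p, 14:q, 16:p, 18:q edges: (0,2,x); (0,11,x); (4,13,y); (4,16,x); (7,4,y); (7,10,x); (7,11,x); (7,14,y); (10,18,y); (11,2,y); (16,1,y); (18,16,x)
step 2: rule r1; match: 0->16, 1->1; deleted nodes (none); deleted edges (16,1,y); added nodes (none); added edges (none); result: nodes: 0:p, 1:p, 2:q, 4:q, 7:p, 10:q, 11:p, 13:p, 14:q, 16:p, 18:q edges: (0,2,x); (0,11,x); (4,13,y); (4,16,x); (7,4,y); (7,10,x); (7,11,x); (7,14,y); (10,18,y); (11,2,y); (18,16,x)
final:
nodes: 0:p, 1:p, 2:q, 4:q, 7:p, 10:q, 11:p, 13:p, 14:q, 16:p, 18:q
edges: (0,2,x); (0,11,x); (4,13,y); (4,16,x); (7,4,y); (7,10,x); (7,11,x); (7,14,y); (10,18,y); (11,2,y); (18,16,x)


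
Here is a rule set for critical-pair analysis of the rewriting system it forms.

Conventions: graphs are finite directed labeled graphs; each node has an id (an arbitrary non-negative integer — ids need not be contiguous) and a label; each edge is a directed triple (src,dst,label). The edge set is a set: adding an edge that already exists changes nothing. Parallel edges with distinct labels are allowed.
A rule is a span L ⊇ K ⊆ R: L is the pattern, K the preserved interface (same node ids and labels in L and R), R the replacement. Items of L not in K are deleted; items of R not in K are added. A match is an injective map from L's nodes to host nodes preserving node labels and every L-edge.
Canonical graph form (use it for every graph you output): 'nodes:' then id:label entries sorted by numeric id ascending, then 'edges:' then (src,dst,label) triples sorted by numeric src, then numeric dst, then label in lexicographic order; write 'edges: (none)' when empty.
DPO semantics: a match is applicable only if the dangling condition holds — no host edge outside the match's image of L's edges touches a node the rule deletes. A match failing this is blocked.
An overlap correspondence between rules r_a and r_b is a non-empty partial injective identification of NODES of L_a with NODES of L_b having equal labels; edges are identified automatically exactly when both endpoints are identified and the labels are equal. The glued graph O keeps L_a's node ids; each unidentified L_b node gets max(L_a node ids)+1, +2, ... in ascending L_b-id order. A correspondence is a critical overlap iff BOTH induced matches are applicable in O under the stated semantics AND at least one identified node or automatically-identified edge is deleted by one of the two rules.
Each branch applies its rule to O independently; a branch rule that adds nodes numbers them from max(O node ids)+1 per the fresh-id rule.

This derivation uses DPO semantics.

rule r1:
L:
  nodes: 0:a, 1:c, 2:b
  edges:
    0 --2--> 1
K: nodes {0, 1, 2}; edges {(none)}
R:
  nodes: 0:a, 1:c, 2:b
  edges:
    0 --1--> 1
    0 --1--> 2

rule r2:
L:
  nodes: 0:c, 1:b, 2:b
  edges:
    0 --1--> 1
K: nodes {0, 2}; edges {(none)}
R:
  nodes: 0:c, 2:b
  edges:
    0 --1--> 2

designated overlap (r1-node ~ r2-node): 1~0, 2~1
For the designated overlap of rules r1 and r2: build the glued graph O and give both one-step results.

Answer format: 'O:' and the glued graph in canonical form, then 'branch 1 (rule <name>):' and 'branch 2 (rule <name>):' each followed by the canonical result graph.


O:
nodes: 0:a, 1:c, 2:b, 3:b
edges: (0,1,2); (1,2,1)
branch 1 (rule r1):
nodes: 0:a, 1:c, 2:b, 3:b
edges: (0,1,1); (0,2,1); (1,2,1)
branch 2 (rule r2):
nodes: 0:a, 1:c, 3:b
edges: (0,1,2); (1,3,1)


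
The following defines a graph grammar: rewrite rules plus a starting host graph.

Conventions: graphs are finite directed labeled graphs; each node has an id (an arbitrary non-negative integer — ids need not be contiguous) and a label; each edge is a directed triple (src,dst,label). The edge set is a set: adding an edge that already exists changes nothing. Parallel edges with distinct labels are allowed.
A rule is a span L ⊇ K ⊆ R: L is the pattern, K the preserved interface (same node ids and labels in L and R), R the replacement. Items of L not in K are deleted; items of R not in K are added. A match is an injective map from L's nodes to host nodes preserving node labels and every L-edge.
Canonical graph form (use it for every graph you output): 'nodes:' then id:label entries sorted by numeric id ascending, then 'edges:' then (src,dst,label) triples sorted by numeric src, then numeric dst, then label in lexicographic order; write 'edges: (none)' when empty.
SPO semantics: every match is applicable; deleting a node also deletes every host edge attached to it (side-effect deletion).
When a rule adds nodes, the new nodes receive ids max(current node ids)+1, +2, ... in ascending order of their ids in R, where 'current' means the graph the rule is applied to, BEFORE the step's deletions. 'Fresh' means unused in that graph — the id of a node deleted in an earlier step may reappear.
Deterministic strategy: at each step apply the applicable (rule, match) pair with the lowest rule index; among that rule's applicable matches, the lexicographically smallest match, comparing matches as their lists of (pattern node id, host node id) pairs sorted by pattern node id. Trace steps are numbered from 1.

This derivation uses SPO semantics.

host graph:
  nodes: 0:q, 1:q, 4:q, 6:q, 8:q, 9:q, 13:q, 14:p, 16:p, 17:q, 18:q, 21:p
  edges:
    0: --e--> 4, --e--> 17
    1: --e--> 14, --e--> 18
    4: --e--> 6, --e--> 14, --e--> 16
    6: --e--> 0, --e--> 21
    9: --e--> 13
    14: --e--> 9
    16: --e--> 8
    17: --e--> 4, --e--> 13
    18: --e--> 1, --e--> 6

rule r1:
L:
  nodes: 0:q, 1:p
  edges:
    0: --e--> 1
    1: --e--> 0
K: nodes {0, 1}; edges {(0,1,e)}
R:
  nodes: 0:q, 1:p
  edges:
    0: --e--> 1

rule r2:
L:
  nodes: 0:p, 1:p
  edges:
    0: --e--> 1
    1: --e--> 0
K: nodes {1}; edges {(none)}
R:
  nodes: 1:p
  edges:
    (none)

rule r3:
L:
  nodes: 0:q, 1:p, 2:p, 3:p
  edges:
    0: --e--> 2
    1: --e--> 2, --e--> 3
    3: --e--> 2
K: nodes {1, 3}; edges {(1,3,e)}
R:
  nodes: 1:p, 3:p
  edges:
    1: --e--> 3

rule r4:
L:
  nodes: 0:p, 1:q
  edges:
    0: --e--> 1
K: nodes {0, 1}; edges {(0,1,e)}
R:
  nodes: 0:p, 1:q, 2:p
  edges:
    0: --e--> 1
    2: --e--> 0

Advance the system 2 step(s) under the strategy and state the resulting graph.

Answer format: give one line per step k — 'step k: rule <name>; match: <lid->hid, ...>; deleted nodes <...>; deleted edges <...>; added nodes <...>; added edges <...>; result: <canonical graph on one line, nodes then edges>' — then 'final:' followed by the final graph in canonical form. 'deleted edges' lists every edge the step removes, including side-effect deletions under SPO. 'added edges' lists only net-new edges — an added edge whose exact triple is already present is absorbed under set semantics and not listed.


step 1: rule r4; match: 0->14, 1->9; deleted nodes (none); deleted edges (none); added nodes 22; added edges (22,14,e); result: nodes: 0:q, 1:q, 4:q, 6:q, 8:q, 9:q, 13:q, 14:p, 16:p, 17:q, 18:q, 21:p, 22:p edges: (0,4,e); (0,17,e); (1,14,e); (1,18,e); (4,6,e); (4,14,e); (4,16,e); (6,0,e); (6,21,e); (9,13,e); (14,9,e); (16,8,e); (17,4,e); (17,13,e); (18,1,e); (18,6,e); (22,14,e)
step 2: rule r4; match: 0->14, 1->9; deleted nodes (none); deleted edges (none); added nodes 23; added edges (23,14,e); result: nodes: 0:q, 1:q, 4:q, 6:q, 8:q, 9:q, 13:q, 14:p, 16:p, 17:q, 18:q, 21:p, 22:p, 23:p edges: (0,4,e); (0,17,e); (1,14,e); (1,18,e); (4,6,e); (4,14,e); (4,16,e); (6,0,e); (6,21,e); (9,13,e); (14,9,e); (16,8,e); (17,4,e); (17,13,e); (18,1,e); (18,6,e); (22,14,e); (23,14,e)
final:
nodes: 0:q, 1:q, 4:q, 6:q, 8:q, 9:q, 13:q, 14:p, 16:p, 17:q, 18:q, 21:p, 22:p, 23:p
edges: (0,4,e); (0,17,e); (1,14,e); (1,18,e); (4,6,e); (4,14,e); (4,16,e); (6,0,e); (6,21,e); (9,13,e); (14,9,e); (16,8,e); (17,4,e); (17,13,e); (18,1,e); (18,6,e); (22,14,e); (23,14,e)


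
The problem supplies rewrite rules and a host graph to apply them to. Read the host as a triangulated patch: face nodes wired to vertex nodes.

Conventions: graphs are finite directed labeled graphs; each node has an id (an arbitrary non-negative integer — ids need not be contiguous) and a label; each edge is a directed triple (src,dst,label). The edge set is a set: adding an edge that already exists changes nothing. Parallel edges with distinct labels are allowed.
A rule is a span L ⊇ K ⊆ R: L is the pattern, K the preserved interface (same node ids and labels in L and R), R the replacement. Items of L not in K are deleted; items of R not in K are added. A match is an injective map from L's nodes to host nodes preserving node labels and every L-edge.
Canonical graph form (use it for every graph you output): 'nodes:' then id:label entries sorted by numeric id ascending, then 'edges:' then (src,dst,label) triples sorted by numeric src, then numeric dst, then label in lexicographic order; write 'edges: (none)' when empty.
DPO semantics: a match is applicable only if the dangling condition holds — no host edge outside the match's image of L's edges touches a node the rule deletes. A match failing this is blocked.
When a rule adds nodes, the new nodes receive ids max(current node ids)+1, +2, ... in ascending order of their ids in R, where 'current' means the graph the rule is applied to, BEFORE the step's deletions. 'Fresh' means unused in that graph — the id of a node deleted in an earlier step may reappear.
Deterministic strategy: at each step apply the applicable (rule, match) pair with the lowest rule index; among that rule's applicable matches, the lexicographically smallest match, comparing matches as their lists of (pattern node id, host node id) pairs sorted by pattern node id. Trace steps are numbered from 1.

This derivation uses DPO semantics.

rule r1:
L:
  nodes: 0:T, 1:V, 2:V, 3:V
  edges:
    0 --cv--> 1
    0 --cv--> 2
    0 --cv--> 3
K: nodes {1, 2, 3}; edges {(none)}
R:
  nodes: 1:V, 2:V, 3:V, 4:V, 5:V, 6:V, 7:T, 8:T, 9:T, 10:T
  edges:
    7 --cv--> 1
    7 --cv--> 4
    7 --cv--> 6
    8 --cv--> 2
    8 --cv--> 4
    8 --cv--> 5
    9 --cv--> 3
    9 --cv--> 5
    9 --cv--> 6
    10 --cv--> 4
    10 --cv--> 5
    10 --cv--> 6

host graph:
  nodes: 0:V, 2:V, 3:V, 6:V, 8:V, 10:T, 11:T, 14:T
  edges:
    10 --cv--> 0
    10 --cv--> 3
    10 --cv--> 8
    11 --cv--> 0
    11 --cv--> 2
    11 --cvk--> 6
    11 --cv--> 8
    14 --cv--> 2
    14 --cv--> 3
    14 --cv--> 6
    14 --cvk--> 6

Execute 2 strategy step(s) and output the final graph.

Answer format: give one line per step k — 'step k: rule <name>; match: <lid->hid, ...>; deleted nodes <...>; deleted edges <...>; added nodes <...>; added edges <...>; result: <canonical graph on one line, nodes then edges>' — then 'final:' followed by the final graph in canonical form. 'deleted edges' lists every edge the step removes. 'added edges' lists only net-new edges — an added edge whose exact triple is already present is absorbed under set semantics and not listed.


step 1: rule r1; match: 0->10, 1->0, 2->3, 3->8; deleted nodes 10; deleted edges (10,0,cv); (10,3,cv); (10,8,cv); added nodes 15, 16, 17, 18, 19, 20, 21; added edges (18,0,cv); (18,15,cv); (18,17,cv); (19,3,cv); (19,15,cv); (19,16,cv); (20,8,cv); (20,16,cv); (20,17,cv); (21,15,cv); (21,16,cv); (21,17,cv); result: nodes: 0:V, 2:V, 3:V, 6:V, 8:V, 11:T, 14:T, 15:V, 16:V, 17:V, 18:T, 19:T, 20:T, 21:T edges: (11,0,cv); (11,2,cv); (11,6,cvk); (11,8,cv); (14,2,cv); (14,3,cv); (14,6,cv); (14,6,cvk); (18,0,cv); (18,15,cv); (18,17,cv); (19,3,cv); (19,15,cv); (19,16,cv); (20,8,cv); (20,16,cv); (20,17,cv); (21,15,cv); (21,16,cv); (21,17,cv)
step 2: rule r1; match: 0->18, 1->0, 2->15, 3->17; deleted nodes 18; deleted edges (18,0,cv); (18,15,cv); (18,17,cv); added nodes 22, 23, 24, 25, 26, 27, 28; added edges (25,0,cv); (25,22,cv); (25,24,cv); (26,15,cv); (26,22,cv); (26,23,cv); (27,17,cv); (27,23,cv); (27,24,cv); (28,22,cv); (28,23,cv); (28,24,cv); result: nodes: 0:V, 2:V, 3:V, 6:V, 8:V, 11:T, 14:T, 15:V, 16:V, 17:V, 19:T, 20:T, 21:T, 22:V, 23:V, 24:V, 25:T, 26:T, 27:T, 28:T edges: (11,0,cv); (11,2,cv); (11,6,cvk); (11,8,cv); (14,2,cv); (14,3,cv); (14,6,cv); (14,6,cvk); (19,3,cv); (19,15,cv); (19,16,cv); (20,8,cv); (20,16,cv); (20,17,cv); (21,15,cv); (21,16,cv); (21,17,cv); (25,0,cv); (25,22,cv); (25,24,cv); (26,15,cv); (26,22,cv); (26,23,cv); (27,17,cv); (27,23,cv); (27,24,cv); (28,22,cv); (28,23,cv); (28,24,cv)
final:
nodes: 0:V, 2:V, 3:V, 6:V, 8:V, 11:T, 14:T, 15:V, 16:V, 17:V, 19:T, 20:T, 21:T, 22:V, 23:V, 24:V, 25:T, 26:T, 27:T, 28:T
edges: (11,0,cv); (11,2,cv); (11,6,cvk); (11,8,cv); (14,2,cv); (14,3,cv); (14,6,cv); (14,6,cvk); (19,3,cv); (19,15,cv); (19,16,cv); (20,8,cv); (20,16,cv); (20,17,cv); (21,15,cv); (21,16,cv); (21,17,cv); (25,0,cv); (25,22,cv); (25,24,cv); (26,15,cv); (26,22,cv); (26,23,cv); (27,17,cv); (27,23,cv); (27,24,cv); (28,22,cv); (28,23,cv); (28,24,cv)


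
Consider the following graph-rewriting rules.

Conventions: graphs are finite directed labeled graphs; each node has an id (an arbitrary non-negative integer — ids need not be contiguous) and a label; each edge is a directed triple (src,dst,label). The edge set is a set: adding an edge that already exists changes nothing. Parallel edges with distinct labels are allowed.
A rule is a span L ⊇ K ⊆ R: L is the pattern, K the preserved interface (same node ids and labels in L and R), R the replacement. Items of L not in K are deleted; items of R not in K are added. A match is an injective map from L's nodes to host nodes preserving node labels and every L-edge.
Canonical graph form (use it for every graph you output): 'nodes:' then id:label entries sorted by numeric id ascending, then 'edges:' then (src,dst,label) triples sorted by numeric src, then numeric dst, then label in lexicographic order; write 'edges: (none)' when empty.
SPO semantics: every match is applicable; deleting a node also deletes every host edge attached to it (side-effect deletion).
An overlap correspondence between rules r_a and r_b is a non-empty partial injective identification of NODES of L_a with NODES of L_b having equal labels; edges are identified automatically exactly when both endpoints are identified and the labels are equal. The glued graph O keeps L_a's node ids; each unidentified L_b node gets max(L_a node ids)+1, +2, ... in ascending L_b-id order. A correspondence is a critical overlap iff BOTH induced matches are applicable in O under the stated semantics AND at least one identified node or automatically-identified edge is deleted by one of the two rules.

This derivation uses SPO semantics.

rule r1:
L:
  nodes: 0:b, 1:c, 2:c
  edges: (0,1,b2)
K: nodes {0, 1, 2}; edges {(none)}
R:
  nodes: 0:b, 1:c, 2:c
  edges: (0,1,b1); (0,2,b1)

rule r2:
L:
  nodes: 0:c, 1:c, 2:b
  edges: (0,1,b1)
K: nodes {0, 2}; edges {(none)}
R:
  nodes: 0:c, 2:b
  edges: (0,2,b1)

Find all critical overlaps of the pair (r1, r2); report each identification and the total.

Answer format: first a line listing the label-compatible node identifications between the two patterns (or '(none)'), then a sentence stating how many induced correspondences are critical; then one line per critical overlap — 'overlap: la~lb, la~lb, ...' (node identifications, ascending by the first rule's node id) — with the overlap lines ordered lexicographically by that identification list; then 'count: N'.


label-compatible node identifications between L(r1) and L(r2): 0~2, 1~0, 1~1, 2~0, 2~1
8 of the induced correspondences are critical overlaps of r1 and r2.
overlap: 0~2, 1~0, 2~1
overlap: 0~2, 1~1
overlap: 0~2, 1~1, 2~0
overlap: 0~2, 2~1
overlap: 1~0, 2~1
overlap: 1~1
overlap: 1~1, 2~0
overlap: 2~1
count: 8


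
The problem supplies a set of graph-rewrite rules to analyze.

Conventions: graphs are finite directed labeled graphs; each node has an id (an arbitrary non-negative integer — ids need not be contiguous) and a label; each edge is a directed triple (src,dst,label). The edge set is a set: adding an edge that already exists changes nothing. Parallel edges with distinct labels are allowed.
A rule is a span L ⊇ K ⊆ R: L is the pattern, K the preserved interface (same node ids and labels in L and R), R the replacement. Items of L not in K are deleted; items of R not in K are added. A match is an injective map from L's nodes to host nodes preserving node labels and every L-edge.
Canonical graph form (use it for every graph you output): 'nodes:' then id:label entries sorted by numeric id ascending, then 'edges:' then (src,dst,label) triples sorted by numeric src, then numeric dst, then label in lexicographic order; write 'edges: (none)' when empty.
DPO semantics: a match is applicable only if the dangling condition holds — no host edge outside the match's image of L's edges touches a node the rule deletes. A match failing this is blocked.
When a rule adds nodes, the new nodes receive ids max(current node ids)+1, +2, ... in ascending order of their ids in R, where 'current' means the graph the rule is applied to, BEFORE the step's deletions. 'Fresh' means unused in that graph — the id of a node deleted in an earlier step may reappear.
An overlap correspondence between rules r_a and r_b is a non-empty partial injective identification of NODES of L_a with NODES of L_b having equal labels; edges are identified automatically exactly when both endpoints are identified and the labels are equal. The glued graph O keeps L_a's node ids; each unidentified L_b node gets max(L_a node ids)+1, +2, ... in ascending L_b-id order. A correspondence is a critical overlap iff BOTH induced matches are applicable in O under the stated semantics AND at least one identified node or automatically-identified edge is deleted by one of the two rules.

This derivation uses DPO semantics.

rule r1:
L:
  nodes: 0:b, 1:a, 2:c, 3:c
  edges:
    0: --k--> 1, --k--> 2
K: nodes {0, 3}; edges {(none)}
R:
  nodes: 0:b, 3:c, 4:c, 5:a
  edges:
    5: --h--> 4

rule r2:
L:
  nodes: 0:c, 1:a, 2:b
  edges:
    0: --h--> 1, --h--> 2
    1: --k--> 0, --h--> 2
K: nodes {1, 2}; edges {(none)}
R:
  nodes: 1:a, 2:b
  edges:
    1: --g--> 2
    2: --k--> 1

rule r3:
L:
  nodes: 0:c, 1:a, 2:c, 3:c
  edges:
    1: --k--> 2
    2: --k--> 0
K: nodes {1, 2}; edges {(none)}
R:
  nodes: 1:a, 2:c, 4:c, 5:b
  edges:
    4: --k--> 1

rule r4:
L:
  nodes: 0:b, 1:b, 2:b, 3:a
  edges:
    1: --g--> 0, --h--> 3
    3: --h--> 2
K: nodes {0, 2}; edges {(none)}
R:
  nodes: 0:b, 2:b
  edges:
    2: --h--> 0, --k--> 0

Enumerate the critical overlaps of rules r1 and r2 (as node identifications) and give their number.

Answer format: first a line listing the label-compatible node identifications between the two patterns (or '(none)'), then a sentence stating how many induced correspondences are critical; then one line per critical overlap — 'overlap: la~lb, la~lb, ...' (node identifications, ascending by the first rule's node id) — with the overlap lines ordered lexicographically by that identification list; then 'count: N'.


label-compatible node identifications between L(r1) and L(r2): 0~2, 1~1, 2~0, 3~0
2 of the induced correspondences are critical overlaps of r1 and r2.
overlap: 0~2, 3~0
overlap: 3~0
count: 2


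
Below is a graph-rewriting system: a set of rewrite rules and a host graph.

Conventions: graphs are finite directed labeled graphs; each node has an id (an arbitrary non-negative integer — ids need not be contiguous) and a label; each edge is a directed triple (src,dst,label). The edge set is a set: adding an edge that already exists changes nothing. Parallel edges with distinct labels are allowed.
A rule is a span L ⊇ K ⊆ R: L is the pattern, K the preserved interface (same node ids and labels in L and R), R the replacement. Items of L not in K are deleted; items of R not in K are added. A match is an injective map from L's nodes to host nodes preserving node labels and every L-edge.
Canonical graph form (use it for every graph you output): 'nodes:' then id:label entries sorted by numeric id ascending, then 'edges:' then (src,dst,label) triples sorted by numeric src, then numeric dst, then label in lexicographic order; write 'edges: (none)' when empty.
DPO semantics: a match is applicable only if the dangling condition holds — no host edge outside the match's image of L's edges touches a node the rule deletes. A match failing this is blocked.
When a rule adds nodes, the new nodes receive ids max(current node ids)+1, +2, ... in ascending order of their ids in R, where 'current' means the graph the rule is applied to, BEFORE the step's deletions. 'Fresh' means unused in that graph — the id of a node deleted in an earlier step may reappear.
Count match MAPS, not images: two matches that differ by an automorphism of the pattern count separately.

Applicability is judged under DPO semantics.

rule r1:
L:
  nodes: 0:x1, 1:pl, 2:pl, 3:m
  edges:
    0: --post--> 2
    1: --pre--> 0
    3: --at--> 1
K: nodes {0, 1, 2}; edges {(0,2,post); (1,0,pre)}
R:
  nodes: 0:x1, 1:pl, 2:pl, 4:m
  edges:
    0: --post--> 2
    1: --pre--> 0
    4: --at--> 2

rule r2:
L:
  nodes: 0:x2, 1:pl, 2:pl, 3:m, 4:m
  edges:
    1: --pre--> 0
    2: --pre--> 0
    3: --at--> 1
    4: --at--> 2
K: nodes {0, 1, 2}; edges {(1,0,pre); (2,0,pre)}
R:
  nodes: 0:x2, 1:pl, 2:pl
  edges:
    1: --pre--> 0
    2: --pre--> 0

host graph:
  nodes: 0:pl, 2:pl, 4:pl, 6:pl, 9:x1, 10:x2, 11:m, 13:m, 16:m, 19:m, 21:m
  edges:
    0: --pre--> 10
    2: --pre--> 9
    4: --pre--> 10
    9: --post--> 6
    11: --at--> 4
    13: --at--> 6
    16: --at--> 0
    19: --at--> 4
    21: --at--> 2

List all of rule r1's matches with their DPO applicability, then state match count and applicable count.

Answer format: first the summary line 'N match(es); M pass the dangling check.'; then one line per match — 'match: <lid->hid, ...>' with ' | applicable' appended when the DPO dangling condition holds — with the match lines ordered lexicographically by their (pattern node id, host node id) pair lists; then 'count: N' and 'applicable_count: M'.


1 match(es); 1 pass the dangling check.
match: 0->9, 1->2, 2->6, 3->21 | applicable
count: 1
applicable_count: 1


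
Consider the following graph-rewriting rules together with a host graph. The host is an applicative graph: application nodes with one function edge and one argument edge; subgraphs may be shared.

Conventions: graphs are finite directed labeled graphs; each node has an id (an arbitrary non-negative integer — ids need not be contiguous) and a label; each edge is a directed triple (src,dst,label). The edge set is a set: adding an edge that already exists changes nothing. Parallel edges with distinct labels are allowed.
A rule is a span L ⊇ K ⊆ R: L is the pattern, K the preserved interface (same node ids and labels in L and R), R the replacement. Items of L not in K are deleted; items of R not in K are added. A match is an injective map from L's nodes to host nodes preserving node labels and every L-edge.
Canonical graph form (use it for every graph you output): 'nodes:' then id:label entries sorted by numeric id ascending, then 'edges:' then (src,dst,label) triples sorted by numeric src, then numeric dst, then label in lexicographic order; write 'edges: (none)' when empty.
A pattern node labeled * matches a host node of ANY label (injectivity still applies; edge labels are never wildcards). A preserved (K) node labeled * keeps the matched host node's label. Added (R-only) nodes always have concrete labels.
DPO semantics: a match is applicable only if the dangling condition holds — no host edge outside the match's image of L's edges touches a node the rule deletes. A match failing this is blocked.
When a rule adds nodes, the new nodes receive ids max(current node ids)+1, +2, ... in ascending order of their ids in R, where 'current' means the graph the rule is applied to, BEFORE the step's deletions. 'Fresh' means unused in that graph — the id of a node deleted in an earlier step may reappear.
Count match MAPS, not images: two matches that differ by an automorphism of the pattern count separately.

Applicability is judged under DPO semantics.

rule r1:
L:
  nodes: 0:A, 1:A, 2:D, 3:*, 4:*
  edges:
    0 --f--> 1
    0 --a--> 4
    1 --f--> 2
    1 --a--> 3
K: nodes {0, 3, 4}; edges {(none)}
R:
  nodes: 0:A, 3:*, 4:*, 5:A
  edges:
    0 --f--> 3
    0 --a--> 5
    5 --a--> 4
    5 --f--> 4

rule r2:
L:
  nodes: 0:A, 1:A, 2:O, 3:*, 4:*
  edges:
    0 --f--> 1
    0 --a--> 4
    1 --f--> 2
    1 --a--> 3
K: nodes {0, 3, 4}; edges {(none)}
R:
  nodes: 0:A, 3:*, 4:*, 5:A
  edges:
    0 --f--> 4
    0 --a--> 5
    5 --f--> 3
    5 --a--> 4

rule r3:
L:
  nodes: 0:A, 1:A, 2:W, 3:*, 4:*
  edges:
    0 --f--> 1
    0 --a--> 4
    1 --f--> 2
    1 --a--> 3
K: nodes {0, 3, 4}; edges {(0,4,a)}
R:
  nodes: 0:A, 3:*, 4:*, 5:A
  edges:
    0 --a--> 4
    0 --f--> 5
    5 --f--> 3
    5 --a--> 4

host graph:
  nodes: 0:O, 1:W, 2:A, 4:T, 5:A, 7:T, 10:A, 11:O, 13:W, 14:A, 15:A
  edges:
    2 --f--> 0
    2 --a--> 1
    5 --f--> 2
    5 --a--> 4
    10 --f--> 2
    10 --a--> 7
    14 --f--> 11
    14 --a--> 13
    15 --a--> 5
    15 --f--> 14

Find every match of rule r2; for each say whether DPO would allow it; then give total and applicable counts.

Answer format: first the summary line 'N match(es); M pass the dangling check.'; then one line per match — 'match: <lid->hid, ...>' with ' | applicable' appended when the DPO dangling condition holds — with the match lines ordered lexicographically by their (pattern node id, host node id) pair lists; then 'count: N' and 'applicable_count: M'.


3 match(es); 1 pass the dangling check.
match: 0->5, 1->2, 2->0, 3->1, 4->4
match: 0->10, 1->2, 2->0, 3->1, 4->7
match: 0->15, 1->14, 2->11, 3->13, 4->5 | applicable
count: 3
applicable_count: 1
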